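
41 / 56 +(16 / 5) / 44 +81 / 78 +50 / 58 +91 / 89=385250427 / 103343240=3.73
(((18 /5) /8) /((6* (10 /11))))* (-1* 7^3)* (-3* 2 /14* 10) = 121.28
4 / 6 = 2 / 3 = 0.67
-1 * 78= -78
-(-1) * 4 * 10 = 40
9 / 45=1 / 5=0.20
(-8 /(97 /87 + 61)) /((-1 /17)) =2958 /1351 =2.19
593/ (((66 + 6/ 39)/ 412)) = 3693.15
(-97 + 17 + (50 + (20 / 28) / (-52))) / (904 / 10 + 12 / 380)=-1037875 / 3127124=-0.33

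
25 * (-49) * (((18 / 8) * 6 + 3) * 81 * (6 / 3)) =-3274425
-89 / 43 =-2.07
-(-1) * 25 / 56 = 25 / 56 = 0.45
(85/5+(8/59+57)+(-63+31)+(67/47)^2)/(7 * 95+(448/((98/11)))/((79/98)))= 0.06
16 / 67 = 0.24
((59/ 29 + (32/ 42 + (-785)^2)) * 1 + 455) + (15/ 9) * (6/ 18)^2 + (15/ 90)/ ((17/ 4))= 57460673828/ 93177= 616683.02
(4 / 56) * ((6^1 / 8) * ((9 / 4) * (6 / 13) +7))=627 / 1456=0.43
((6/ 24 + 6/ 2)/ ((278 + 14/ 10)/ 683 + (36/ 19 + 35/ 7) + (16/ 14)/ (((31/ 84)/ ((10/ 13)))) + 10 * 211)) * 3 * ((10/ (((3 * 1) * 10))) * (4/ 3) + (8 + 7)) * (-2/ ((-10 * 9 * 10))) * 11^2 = 1143464993957/ 59861091499920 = 0.02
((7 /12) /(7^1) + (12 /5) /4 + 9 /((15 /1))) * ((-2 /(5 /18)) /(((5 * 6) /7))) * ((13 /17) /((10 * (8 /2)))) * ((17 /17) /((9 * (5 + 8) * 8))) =-539 /12240000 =-0.00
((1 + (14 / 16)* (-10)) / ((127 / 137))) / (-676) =0.01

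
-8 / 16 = -1 / 2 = -0.50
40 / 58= 0.69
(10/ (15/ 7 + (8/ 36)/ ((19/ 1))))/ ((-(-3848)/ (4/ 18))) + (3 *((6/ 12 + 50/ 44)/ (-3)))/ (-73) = 45191959/ 1992241394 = 0.02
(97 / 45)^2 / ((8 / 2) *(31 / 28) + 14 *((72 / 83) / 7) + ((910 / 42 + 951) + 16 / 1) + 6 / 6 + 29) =5466629 / 1205738325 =0.00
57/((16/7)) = 399/16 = 24.94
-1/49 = -0.02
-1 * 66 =-66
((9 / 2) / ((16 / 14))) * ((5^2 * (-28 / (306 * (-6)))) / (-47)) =-1225 / 38352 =-0.03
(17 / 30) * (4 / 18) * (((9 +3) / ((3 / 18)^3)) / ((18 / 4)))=1088 / 15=72.53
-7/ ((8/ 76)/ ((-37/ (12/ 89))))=437969/ 24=18248.71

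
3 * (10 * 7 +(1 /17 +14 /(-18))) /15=2120 /153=13.86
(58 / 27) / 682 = 29 / 9207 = 0.00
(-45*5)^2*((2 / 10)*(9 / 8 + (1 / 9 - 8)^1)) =-547875 / 8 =-68484.38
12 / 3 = 4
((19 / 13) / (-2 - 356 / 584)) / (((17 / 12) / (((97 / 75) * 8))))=-8610496 / 2105025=-4.09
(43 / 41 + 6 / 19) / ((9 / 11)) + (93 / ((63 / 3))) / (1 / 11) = 50.38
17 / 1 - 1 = 16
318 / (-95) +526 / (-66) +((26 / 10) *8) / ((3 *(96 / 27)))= -9.37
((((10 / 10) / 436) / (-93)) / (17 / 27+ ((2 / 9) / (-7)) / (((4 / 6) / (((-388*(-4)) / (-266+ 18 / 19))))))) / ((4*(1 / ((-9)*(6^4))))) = 57822093 / 730435051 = 0.08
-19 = -19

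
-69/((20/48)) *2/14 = -828/35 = -23.66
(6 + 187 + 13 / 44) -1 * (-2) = 195.30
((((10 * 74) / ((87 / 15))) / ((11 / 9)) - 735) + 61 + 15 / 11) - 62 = -201049 / 319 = -630.25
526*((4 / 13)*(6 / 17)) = 12624 / 221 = 57.12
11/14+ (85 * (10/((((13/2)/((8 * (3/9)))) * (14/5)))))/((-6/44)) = -1494713/1638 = -912.52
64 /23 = 2.78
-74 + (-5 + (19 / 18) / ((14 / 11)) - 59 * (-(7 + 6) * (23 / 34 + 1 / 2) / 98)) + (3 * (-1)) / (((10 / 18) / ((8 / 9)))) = -11060017 / 149940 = -73.76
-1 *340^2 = -115600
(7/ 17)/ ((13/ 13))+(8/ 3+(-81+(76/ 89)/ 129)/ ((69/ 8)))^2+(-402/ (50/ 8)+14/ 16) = -38028797051324273/ 2133715599851400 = -17.82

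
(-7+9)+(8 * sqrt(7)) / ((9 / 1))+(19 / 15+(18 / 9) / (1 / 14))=8 * sqrt(7) / 9+469 / 15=33.62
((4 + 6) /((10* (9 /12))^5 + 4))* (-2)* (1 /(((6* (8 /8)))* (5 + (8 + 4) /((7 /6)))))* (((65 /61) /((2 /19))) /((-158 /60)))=13832000 /391624810399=0.00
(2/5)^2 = 4/25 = 0.16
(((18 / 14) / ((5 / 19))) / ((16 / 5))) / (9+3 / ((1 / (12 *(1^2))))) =19 / 560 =0.03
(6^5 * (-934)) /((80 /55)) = -4993164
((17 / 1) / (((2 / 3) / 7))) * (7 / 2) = 2499 / 4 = 624.75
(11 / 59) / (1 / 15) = 165 / 59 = 2.80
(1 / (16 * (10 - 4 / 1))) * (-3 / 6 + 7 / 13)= 1 / 2496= 0.00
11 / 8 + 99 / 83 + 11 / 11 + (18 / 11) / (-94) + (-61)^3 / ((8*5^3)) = -4793816033 / 21455500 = -223.43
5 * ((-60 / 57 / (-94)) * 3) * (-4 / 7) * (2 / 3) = -400 / 6251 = -0.06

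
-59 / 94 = -0.63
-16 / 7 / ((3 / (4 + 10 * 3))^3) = -628864 / 189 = -3327.32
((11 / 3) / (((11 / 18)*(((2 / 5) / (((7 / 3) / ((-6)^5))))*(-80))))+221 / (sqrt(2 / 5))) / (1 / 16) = 7 / 7776+1768*sqrt(10) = 5590.91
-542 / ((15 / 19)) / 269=-10298 / 4035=-2.55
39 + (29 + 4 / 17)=1160 / 17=68.24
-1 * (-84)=84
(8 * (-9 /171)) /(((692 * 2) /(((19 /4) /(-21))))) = 1 /14532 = 0.00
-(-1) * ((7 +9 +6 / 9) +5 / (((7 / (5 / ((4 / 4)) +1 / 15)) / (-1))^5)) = 40007193374 / 2552563125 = 15.67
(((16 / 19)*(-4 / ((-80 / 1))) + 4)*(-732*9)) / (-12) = 2219.12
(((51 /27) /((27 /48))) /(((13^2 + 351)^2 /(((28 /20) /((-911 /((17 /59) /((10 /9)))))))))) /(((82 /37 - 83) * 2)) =10693 /349082017830000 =0.00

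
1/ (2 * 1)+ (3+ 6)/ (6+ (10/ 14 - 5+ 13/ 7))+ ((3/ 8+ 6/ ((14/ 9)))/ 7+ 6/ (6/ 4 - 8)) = 344173/ 127400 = 2.70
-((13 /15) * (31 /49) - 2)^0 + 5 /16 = -11 /16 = -0.69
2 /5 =0.40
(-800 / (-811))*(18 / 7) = 14400 / 5677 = 2.54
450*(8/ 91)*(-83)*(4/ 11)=-1194.01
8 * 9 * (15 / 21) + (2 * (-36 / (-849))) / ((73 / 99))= 7453872 / 144613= 51.54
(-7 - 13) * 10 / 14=-100 / 7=-14.29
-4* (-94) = 376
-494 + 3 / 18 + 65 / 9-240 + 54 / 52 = -84892 / 117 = -725.57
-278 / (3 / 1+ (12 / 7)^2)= -13622 / 291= -46.81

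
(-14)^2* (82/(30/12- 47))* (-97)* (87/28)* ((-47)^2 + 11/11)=21410418120/89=240566495.73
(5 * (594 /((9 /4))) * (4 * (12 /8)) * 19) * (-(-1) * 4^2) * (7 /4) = 4213440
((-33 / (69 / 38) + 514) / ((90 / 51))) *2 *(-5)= -193868 / 69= -2809.68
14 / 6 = 7 / 3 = 2.33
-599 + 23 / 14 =-8363 / 14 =-597.36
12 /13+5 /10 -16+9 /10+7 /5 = -12.28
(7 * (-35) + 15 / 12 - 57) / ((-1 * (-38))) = -1203 / 152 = -7.91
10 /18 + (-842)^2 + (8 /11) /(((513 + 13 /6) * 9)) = 216949534729 /306009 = 708964.56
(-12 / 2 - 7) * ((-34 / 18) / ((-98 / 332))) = -83.19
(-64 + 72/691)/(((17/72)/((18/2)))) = -28610496/11747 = -2435.56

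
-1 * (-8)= 8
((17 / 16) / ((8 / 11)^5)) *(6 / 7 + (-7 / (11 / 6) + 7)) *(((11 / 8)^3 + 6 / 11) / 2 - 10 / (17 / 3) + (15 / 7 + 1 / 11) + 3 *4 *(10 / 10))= 7791021577075 / 26306674688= 296.16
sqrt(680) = 2 * sqrt(170) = 26.08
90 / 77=1.17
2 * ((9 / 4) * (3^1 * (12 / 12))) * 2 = 27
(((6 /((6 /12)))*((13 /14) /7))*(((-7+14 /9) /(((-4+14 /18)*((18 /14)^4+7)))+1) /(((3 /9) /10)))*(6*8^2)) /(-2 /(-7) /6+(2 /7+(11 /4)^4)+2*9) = 68605789224960 /240755430223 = 284.96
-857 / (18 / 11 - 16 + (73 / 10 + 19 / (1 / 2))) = -94270 / 3403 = -27.70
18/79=0.23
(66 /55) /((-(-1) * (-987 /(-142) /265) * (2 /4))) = 30104 /329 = 91.50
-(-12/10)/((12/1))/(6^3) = 1/2160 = 0.00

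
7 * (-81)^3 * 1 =-3720087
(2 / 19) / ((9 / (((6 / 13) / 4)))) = 1 / 741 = 0.00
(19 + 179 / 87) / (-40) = -229 / 435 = -0.53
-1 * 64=-64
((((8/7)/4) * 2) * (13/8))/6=13/84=0.15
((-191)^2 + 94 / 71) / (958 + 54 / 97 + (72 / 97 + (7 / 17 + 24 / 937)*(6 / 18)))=12006663668055 / 315761972333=38.02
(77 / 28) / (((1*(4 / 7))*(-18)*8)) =-77 / 2304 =-0.03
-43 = -43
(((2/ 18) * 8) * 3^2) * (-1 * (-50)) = 400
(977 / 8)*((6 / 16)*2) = 2931 / 32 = 91.59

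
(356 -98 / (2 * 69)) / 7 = 24515 / 483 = 50.76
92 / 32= 23 / 8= 2.88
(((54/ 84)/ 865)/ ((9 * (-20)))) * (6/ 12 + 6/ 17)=-29/ 8234800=-0.00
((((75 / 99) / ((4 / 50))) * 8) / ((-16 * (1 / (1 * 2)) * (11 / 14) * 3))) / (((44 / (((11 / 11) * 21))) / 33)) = -30625 / 484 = -63.27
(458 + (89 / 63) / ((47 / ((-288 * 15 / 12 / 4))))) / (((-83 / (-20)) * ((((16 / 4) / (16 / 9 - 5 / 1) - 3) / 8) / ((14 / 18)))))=-695034880 / 4318407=-160.95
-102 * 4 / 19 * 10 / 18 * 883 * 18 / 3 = -1200880 / 19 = -63204.21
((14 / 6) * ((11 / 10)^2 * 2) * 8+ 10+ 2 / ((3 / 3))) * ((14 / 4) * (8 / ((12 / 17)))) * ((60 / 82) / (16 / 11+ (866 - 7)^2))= 11225984 / 4991774805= 0.00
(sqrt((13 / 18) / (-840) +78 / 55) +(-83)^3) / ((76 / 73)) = -41740451 / 76 +73 *sqrt(272266995) / 1053360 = -549215.32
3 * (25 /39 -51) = -1964 /13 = -151.08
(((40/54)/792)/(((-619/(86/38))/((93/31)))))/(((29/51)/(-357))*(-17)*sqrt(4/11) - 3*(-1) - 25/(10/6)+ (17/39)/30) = 12539208500*sqrt(11)/35665401263888988801+ 2775151349425/3242309205808089891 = 0.00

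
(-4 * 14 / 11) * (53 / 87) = -2968 / 957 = -3.10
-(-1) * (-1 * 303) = -303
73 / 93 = 0.78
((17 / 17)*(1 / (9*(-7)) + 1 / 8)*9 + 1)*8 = 111 / 7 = 15.86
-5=-5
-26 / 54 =-13 / 27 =-0.48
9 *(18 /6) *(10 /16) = 135 /8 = 16.88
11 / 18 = 0.61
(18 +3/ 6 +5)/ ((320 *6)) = 47/ 3840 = 0.01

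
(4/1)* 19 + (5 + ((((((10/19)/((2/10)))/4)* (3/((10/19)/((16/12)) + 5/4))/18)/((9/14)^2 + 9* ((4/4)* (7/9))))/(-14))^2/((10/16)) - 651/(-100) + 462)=5220587065427/9500440500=549.51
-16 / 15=-1.07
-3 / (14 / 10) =-15 / 7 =-2.14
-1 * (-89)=89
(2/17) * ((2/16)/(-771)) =-0.00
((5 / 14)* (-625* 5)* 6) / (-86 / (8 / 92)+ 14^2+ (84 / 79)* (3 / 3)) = 8.46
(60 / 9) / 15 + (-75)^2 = 50629 / 9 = 5625.44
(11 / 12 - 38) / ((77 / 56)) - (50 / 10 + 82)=-3761 / 33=-113.97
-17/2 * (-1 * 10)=85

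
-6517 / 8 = -814.62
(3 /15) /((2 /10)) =1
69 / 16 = 4.31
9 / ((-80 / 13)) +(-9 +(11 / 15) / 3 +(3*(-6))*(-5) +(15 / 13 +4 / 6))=763799 / 9360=81.60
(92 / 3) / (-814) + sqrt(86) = -46 / 1221 + sqrt(86) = 9.24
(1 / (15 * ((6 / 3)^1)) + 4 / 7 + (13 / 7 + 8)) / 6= 2197 / 1260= 1.74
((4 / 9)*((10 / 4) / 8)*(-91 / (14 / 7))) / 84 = -65 / 864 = -0.08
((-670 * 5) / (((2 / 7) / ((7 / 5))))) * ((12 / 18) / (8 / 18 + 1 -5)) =49245 / 16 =3077.81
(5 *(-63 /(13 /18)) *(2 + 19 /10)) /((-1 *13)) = 1701 /13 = 130.85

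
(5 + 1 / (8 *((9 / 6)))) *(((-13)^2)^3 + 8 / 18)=2649918385 / 108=24536281.34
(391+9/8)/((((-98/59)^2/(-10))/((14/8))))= -54599485/21952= -2487.22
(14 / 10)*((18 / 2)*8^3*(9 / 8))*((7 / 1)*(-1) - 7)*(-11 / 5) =5588352 / 25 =223534.08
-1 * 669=-669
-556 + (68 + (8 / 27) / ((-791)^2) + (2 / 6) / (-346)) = -2852420236537 / 5845111902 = -488.00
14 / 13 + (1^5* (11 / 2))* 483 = 69097 / 26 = 2657.58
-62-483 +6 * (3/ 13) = -7067/ 13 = -543.62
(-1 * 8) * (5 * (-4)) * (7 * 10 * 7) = 78400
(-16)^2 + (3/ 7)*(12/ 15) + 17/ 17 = 9007/ 35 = 257.34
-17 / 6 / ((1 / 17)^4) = -1419857 / 6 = -236642.83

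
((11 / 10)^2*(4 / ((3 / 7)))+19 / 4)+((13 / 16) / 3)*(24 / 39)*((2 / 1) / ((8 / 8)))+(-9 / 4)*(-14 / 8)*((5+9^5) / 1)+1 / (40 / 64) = 232543.10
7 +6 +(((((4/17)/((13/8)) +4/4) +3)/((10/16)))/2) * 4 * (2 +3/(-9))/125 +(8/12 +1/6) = 2322187/165750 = 14.01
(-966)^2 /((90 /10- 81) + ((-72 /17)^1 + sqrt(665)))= -20559292992 /1487431- 269682084 * sqrt(665) /1487431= -18497.49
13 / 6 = 2.17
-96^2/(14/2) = -9216/7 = -1316.57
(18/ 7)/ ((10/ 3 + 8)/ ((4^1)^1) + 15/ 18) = 54/ 77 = 0.70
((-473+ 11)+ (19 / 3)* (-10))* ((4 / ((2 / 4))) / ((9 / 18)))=-25216 / 3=-8405.33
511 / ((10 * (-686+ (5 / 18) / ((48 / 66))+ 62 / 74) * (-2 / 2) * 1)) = 1361304 / 18242545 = 0.07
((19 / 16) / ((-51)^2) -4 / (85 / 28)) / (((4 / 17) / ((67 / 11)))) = -18363427 / 538560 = -34.10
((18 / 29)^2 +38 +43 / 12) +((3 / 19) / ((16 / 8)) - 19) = 4419319 / 191748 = 23.05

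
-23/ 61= -0.38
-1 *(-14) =14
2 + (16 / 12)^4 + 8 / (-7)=2278 / 567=4.02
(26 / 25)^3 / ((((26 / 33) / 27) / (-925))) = -22285692 / 625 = -35657.11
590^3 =205379000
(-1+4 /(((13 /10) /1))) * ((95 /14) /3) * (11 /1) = 9405 /182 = 51.68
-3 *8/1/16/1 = -3/2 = -1.50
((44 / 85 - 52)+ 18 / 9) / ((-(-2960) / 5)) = -2103 / 25160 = -0.08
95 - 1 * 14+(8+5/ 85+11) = 1701/ 17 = 100.06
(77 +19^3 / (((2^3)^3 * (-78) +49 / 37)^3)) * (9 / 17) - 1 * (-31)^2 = -50466532356765791566171 / 54840900668944342879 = -920.24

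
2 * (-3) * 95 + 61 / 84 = -47819 / 84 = -569.27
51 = 51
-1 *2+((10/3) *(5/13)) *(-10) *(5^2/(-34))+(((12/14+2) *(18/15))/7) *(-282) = -4245908/32487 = -130.70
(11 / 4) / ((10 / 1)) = 11 / 40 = 0.28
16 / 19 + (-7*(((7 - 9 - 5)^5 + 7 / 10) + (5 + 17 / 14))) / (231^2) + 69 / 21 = 10699064 / 1689765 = 6.33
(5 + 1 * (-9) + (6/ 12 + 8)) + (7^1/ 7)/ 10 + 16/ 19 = 517/ 95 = 5.44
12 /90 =2 /15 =0.13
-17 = -17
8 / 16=1 / 2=0.50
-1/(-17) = 1/17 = 0.06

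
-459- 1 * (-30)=-429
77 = 77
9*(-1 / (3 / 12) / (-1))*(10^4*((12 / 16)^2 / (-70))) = -20250 / 7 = -2892.86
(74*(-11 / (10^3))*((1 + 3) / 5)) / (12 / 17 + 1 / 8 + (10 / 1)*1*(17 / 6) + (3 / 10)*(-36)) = -166056 / 4682875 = -0.04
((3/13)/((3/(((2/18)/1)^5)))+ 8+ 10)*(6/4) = 13817467/511758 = 27.00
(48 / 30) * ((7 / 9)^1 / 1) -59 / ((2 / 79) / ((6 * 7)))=-4404589 / 45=-97879.76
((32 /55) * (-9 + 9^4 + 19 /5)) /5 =1048928 /1375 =762.86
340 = 340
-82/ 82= -1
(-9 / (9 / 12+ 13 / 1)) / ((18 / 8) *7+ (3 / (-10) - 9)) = -48 / 473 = -0.10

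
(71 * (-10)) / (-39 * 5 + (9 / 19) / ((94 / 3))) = 3.64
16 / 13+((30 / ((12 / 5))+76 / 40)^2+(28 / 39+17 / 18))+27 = 1387931 / 5850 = 237.25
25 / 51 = 0.49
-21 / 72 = -7 / 24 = -0.29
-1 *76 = -76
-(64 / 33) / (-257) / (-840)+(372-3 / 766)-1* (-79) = 307636522687 / 682126830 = 451.00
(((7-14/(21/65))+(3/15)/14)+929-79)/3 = 170873/630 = 271.23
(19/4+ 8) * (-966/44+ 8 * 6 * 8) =406215/88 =4616.08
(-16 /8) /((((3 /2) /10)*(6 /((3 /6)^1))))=-10 /9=-1.11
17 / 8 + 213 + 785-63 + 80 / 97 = 727849 / 776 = 937.95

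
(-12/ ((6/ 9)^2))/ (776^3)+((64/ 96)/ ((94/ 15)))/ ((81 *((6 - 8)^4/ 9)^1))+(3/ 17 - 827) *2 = -5556701675444173/ 3360272150016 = -1653.65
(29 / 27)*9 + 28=113 / 3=37.67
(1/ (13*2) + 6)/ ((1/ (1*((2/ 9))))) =157/ 117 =1.34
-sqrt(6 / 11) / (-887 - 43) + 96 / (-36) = -8 / 3 + sqrt(66) / 10230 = -2.67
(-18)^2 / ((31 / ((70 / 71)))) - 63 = -115983 / 2201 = -52.70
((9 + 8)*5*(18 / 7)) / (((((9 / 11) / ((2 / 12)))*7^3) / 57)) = 17765 / 2401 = 7.40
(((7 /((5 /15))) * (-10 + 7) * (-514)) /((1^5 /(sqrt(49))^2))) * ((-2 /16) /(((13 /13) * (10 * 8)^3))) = -793359 /2048000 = -0.39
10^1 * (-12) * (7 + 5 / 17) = -14880 / 17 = -875.29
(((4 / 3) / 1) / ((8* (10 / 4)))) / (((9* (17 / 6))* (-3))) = -2 / 2295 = -0.00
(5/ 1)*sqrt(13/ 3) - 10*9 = -90 + 5*sqrt(39)/ 3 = -79.59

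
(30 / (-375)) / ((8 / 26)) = -13 / 50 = -0.26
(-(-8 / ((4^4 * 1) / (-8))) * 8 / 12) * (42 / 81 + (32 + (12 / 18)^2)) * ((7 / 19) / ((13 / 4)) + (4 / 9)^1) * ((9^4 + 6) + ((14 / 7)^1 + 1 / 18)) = -32623243700 / 1620567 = -20130.76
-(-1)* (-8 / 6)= -4 / 3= -1.33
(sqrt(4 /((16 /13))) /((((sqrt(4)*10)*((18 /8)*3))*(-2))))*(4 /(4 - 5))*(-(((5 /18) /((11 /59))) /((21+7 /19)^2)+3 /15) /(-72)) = 33170003*sqrt(13) /1586183860800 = 0.00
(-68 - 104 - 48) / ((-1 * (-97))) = -220 / 97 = -2.27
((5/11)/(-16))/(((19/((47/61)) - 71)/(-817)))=-191995/383328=-0.50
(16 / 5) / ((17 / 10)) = 32 / 17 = 1.88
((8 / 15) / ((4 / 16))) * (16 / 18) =256 / 135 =1.90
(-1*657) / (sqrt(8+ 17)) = -657 / 5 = -131.40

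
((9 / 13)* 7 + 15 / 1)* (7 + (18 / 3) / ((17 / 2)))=33798 / 221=152.93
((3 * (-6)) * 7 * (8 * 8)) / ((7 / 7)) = -8064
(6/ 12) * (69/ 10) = 69/ 20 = 3.45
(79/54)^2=6241/2916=2.14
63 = 63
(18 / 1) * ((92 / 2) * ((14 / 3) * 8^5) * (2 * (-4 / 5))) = -202584883.20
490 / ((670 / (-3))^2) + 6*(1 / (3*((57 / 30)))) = 906179 / 852910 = 1.06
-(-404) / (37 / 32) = 12928 / 37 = 349.41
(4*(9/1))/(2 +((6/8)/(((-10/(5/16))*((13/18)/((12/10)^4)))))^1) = 1170000/62813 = 18.63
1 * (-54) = -54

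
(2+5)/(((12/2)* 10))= 7/60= 0.12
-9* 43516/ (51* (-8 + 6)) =65274/ 17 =3839.65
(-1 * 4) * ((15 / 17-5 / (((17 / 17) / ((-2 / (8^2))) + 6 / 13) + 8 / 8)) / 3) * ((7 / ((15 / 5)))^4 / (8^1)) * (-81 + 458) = -3195274810 / 1640007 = -1948.33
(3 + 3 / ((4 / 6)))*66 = 495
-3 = -3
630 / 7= 90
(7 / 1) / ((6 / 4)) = 14 / 3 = 4.67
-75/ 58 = -1.29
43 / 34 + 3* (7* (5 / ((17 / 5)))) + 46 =2657 / 34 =78.15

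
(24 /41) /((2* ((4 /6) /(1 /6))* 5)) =0.01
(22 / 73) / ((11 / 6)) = 12 / 73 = 0.16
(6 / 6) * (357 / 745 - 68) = -50303 / 745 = -67.52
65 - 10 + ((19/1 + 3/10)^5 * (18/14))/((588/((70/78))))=270587984193/50960000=5309.81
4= 4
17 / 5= 3.40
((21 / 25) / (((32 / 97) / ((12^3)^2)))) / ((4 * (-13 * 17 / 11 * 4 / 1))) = -130677624 / 5525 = -23652.06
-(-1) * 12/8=3/2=1.50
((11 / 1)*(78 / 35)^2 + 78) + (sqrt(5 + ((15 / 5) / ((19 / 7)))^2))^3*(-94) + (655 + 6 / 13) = 12550387 / 15925 - 211124*sqrt(2246) / 6859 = -670.66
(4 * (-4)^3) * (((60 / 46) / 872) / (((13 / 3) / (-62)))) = 5.48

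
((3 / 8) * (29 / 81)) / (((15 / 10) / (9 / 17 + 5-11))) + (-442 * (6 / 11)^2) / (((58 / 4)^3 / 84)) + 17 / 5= -19316781047 / 27090813420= -0.71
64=64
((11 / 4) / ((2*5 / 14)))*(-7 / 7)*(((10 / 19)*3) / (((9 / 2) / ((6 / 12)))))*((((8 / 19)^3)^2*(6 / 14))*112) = -161480704 / 893871739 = -0.18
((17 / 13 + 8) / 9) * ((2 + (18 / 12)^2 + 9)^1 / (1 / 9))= 6413 / 52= 123.33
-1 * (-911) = 911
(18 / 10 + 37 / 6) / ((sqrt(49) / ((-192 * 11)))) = -84128 / 35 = -2403.66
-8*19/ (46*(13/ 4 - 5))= 304/ 161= 1.89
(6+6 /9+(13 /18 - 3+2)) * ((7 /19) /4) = 805 /1368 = 0.59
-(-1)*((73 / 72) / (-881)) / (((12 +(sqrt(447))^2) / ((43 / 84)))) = -3139 / 2445684192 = -0.00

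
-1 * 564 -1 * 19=-583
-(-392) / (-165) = -392 / 165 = -2.38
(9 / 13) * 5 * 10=450 / 13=34.62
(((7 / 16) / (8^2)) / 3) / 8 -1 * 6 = -147449 / 24576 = -6.00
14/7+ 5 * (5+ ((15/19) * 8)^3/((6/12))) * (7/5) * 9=219902303/6859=32060.40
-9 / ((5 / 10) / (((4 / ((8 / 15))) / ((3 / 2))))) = -90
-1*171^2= -29241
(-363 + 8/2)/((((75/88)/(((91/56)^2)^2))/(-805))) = 18158769629/7680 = 2364423.13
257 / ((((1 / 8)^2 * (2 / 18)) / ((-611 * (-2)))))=180895104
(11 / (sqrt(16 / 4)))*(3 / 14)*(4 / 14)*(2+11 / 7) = 825 / 686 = 1.20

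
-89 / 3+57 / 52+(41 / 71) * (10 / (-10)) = -322843 / 11076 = -29.15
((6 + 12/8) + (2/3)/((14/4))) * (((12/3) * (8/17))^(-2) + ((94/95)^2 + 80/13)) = 15144615869/265574400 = 57.03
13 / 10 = 1.30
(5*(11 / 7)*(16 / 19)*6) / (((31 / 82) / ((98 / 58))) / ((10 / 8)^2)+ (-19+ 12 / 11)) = -416724000 / 186489047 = -2.23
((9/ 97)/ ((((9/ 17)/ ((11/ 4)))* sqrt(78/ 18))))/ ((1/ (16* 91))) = 5236* sqrt(39)/ 97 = 337.10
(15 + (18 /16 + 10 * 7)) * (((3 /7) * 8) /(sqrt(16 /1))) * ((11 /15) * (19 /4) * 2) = 514.29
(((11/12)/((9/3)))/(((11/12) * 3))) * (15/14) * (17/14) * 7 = 85/84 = 1.01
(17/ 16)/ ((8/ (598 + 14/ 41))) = 104261/ 1312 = 79.47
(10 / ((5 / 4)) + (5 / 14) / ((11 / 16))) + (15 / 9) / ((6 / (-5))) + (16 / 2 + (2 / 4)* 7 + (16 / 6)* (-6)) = 1823 / 693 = 2.63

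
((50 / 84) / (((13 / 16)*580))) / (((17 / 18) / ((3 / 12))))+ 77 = 3454466 / 44863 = 77.00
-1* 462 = -462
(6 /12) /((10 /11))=11 /20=0.55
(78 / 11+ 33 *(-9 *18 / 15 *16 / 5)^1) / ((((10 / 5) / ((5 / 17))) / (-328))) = 51115848 / 935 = 54669.36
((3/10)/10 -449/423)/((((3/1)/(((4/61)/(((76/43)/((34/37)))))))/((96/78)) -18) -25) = -255154088/7049094075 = -0.04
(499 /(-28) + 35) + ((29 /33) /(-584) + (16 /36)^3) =565970917 /32781672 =17.26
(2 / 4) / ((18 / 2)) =1 / 18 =0.06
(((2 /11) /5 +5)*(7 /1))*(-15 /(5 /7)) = -40719 /55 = -740.35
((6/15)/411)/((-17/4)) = -8/34935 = -0.00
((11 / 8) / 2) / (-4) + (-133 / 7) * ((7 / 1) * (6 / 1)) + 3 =-50891 / 64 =-795.17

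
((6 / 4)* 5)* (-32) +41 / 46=-10999 / 46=-239.11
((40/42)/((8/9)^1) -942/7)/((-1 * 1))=267/2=133.50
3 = 3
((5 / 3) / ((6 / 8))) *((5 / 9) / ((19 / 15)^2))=2500 / 3249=0.77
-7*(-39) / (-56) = -39 / 8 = -4.88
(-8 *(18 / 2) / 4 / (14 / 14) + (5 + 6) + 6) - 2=-3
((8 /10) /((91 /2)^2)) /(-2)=-8 /41405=-0.00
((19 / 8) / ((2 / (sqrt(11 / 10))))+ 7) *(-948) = -6636 - 4503 *sqrt(110) / 40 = -7816.70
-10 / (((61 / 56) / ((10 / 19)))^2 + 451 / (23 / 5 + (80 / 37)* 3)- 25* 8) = 918848000 / 14245490667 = 0.06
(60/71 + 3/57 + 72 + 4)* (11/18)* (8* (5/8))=5705425/24282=234.97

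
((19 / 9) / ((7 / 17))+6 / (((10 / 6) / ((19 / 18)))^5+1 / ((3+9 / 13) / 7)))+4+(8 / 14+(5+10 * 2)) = 3087237209930 / 87678675567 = 35.21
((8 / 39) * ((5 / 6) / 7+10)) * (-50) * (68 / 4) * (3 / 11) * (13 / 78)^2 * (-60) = 7225000 / 9009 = 801.98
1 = 1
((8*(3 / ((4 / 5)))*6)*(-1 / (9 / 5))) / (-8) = 25 / 2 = 12.50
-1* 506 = -506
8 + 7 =15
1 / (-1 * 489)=-1 / 489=-0.00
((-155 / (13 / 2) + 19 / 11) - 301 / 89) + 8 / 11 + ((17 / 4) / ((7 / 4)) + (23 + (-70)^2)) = 436594448 / 89089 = 4900.65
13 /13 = 1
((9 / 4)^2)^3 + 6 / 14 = 3732375 / 28672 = 130.17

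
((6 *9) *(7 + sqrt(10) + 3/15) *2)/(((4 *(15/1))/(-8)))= -2592/25 -72 *sqrt(10)/5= -149.22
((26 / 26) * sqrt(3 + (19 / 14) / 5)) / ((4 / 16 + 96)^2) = 8 * sqrt(16030) / 5187875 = 0.00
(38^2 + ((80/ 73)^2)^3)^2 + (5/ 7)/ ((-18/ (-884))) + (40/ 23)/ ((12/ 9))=69362699339871496184492932526464/ 33185067619364384872993929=2090178.03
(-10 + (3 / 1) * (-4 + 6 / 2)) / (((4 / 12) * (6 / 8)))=-52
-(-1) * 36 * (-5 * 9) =-1620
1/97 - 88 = -8535/97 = -87.99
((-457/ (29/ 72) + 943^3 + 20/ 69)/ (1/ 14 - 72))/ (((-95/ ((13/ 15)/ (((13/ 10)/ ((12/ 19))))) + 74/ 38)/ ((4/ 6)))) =53694716992352/ 1545298263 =34747.15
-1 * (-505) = 505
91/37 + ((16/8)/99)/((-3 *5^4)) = 16891801/6868125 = 2.46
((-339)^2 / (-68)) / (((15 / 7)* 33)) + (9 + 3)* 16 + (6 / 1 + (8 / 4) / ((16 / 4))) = 653007 / 3740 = 174.60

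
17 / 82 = 0.21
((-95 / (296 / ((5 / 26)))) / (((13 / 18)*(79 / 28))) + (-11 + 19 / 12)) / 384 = -56000081 / 2276292096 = -0.02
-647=-647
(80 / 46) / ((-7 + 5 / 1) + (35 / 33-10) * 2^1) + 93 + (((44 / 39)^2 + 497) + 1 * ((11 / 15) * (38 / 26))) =8494762141 / 14343030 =592.26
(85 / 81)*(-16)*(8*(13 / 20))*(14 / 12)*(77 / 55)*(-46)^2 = -366626624 / 1215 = -301750.31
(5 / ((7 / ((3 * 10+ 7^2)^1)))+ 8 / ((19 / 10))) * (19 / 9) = 8065 / 63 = 128.02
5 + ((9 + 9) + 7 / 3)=76 / 3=25.33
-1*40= -40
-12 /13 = -0.92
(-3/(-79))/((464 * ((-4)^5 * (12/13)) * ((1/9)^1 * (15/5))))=-39/150142976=-0.00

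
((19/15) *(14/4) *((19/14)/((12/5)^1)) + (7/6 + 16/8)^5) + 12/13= 321.86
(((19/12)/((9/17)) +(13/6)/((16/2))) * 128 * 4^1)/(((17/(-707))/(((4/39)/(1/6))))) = -255017728/5967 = -42738.01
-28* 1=-28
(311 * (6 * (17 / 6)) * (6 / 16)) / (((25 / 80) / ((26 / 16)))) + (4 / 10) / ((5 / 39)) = 1031277 / 100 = 10312.77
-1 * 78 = -78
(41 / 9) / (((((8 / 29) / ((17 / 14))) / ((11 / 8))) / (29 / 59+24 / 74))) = 22.49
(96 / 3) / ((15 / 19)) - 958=-13762 / 15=-917.47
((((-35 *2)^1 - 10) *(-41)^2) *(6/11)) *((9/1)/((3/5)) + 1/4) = -12304920/11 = -1118629.09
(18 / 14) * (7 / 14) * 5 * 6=135 / 7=19.29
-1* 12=-12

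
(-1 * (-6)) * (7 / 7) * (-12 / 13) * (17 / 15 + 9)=-56.12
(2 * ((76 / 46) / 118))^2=1444 / 1841449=0.00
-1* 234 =-234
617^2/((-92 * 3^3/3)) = -380689/828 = -459.77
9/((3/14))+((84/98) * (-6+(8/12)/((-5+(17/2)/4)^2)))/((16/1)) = 88201/2116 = 41.68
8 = 8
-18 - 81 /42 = -279 /14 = -19.93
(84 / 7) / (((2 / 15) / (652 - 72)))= 52200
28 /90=14 /45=0.31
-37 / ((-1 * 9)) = 37 / 9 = 4.11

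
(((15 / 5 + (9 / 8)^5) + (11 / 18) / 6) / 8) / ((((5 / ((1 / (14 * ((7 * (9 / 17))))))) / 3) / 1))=73756931 / 10404495360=0.01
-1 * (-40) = 40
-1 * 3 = -3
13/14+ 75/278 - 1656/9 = -177866/973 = -182.80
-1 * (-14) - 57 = -43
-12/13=-0.92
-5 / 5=-1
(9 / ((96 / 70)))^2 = 11025 / 256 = 43.07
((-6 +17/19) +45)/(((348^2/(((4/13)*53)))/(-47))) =-0.25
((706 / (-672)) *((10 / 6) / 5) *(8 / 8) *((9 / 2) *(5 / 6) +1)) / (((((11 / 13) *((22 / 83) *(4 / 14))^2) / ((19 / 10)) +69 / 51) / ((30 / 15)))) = -1358089544539 / 553335655968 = -2.45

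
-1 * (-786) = 786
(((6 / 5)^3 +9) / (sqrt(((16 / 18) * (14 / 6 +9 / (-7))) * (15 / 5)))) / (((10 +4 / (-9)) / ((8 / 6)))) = 12069 * sqrt(77) / 118250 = 0.90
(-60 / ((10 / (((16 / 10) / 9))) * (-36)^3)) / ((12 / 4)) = 1 / 131220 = 0.00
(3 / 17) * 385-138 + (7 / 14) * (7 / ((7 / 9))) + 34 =-1073 / 34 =-31.56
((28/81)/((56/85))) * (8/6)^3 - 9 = -16963/2187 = -7.76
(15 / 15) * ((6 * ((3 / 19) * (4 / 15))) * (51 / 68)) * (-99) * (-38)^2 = -135432 / 5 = -27086.40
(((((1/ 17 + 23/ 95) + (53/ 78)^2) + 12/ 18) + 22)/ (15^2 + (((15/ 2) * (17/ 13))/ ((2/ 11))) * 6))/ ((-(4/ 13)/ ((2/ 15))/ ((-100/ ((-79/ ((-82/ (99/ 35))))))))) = 0.68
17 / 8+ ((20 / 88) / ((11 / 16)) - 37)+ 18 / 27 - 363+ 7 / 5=-5742337 / 14520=-395.48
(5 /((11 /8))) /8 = 5 /11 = 0.45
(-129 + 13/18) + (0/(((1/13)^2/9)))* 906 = -2309/18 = -128.28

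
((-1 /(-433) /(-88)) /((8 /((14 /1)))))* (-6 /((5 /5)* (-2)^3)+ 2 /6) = -91 /1828992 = -0.00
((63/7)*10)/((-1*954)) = -5/53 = -0.09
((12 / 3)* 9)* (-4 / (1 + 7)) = -18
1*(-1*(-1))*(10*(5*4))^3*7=56000000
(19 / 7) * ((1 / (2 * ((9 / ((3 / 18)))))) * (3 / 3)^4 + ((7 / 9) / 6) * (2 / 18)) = 437 / 6804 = 0.06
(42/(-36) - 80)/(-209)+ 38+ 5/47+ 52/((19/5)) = 3075323/58938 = 52.18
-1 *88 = -88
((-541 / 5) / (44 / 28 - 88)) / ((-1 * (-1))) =3787 / 3025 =1.25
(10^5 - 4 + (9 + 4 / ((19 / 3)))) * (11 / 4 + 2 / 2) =28501605 / 76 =375021.12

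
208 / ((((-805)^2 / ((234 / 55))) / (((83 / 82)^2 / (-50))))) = -41912676 / 1497828784375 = -0.00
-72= -72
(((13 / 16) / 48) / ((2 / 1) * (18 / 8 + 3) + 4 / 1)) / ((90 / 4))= 13 / 250560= 0.00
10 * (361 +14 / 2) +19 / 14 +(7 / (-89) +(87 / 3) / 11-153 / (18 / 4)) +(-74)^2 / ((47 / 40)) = 5353371691 / 644182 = 8310.34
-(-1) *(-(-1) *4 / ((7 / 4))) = 16 / 7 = 2.29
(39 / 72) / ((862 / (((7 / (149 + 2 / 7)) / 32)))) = 637 / 691806720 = 0.00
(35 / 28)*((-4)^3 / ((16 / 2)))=-10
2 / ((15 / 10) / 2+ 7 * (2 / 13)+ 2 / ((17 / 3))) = 1768 / 1927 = 0.92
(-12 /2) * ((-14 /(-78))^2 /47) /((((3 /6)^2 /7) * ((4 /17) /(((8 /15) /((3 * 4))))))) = -23324 /1072305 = -0.02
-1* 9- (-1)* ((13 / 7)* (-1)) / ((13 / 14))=-11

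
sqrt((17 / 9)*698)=36.31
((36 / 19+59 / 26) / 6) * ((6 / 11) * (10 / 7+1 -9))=-4301 / 1729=-2.49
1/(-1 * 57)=-1/57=-0.02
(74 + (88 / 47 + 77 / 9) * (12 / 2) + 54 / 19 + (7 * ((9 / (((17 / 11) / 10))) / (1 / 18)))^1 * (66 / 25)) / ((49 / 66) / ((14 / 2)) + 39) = 97743828644 / 195910805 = 498.92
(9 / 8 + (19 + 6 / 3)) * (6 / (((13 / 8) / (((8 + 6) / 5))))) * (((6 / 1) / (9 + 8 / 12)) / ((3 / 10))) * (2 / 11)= 356832 / 4147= 86.05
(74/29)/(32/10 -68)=-185/4698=-0.04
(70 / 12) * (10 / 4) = 14.58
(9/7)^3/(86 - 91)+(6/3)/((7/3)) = 741/1715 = 0.43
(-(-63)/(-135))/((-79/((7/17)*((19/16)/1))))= 0.00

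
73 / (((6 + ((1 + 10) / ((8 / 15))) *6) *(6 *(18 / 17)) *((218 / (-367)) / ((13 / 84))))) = -5920811 / 256606056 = -0.02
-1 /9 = -0.11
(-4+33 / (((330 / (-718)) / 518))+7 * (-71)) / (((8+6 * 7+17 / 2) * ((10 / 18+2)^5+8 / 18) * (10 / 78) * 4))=-3709595961 / 323129350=-11.48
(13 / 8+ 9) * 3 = 255 / 8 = 31.88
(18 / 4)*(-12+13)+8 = 25 / 2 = 12.50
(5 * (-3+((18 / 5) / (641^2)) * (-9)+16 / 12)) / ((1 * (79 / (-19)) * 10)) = 0.20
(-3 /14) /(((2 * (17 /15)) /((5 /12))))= -0.04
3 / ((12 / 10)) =5 / 2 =2.50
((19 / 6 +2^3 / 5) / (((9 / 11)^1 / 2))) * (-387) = -67639 / 15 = -4509.27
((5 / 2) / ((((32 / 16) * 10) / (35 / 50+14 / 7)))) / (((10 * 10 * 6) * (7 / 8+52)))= 1 / 94000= 0.00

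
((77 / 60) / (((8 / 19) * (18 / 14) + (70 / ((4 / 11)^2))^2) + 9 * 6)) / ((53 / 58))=0.00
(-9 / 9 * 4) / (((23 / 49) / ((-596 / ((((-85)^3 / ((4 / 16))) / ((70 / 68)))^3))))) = -2504243 / 6700155728142251500000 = -0.00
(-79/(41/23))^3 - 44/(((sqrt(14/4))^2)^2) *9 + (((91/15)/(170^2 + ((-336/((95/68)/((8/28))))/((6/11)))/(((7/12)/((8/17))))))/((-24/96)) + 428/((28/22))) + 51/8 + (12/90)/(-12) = -504826045017773832229/5820760242014760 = -86728.54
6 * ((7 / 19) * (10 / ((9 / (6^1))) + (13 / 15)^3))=345758 / 21375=16.18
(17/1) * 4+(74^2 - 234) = 5310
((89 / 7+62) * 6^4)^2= 459423684864 / 49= 9375993568.65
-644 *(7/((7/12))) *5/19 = -38640/19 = -2033.68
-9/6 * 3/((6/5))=-15/4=-3.75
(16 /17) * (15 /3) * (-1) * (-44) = 3520 /17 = 207.06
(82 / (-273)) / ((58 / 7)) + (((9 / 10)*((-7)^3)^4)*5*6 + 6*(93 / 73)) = 30855011270384506 / 82563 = 373714754434.61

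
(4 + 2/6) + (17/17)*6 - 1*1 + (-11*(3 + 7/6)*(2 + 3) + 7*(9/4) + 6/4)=-2431/12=-202.58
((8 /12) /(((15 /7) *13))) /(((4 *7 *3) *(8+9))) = 1 /59670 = 0.00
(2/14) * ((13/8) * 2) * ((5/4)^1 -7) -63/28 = -551/112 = -4.92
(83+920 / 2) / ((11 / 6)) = 3258 / 11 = 296.18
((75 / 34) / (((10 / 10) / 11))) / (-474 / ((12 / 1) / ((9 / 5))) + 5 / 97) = -400125 / 1171589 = -0.34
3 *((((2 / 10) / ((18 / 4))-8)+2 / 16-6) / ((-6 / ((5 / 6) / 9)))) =4979 / 7776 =0.64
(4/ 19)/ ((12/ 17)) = 17/ 57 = 0.30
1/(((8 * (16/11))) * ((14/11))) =121/1792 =0.07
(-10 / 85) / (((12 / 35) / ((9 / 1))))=-105 / 34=-3.09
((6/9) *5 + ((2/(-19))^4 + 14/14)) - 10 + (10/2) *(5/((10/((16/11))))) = -8730979/4300593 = -2.03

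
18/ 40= 9/ 20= 0.45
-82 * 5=-410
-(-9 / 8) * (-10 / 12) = -15 / 16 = -0.94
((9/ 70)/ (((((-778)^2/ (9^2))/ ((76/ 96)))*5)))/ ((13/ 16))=4617/ 1377021100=0.00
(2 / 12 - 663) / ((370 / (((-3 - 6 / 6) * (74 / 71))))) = 7954 / 1065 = 7.47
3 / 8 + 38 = 307 / 8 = 38.38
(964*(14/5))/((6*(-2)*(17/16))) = -53984/255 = -211.70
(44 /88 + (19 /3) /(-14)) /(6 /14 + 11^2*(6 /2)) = 1 /7632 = 0.00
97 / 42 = 2.31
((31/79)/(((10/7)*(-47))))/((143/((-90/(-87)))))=-651/15397811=-0.00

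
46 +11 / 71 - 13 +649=48433 / 71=682.15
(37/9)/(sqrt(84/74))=37 * sqrt(1554)/378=3.86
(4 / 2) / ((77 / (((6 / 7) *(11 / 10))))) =6 / 245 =0.02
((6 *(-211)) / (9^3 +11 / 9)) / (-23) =5697 / 75578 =0.08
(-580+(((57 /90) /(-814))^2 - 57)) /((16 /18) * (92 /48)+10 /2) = -95.02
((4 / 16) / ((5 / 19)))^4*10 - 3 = 82321 / 16000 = 5.15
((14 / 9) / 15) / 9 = 14 / 1215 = 0.01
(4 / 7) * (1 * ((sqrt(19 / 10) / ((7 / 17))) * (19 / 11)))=3.30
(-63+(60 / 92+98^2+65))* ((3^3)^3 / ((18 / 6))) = 1449672633 / 23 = 63029244.91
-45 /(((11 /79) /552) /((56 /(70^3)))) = -392472 /13475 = -29.13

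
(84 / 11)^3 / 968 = 74088 / 161051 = 0.46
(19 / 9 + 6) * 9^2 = 657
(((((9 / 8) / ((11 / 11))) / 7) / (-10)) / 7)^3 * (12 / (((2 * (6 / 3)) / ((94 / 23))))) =-102789 / 692717312000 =-0.00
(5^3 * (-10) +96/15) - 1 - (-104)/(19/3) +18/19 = -116587/95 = -1227.23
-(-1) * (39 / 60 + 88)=88.65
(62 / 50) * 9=11.16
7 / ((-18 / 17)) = -6.61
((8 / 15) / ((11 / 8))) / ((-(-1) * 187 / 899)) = 57536 / 30855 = 1.86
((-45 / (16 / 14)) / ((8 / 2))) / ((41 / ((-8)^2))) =-630 / 41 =-15.37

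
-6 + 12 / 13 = -66 / 13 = -5.08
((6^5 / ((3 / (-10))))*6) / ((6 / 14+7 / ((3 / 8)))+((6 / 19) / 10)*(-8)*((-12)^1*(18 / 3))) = -310262400 / 74383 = -4171.15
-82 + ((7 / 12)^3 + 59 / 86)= -6027203 / 74304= -81.12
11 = 11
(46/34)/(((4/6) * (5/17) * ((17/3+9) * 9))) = 23/440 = 0.05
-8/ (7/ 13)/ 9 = -104/ 63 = -1.65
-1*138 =-138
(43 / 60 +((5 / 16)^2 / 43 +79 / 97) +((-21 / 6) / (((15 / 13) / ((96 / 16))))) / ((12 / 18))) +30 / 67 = -5434010815 / 214622976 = -25.32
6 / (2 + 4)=1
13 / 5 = 2.60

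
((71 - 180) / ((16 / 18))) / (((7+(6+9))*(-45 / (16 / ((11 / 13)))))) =1417 / 605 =2.34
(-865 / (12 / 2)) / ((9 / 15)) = -4325 / 18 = -240.28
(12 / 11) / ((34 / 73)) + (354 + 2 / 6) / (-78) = -96289 / 43758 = -2.20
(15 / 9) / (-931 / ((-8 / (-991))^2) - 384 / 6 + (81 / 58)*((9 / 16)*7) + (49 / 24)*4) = -9280 / 79545895019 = -0.00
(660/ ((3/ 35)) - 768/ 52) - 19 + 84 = 100753/ 13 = 7750.23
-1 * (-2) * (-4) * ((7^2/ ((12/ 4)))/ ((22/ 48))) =-3136/ 11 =-285.09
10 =10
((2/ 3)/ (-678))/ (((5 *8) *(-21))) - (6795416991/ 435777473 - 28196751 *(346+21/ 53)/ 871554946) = -86559919020314111/ 19730626920625320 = -4.39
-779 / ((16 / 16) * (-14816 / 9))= 7011 / 14816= 0.47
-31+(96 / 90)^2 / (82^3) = -480723943 / 15507225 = -31.00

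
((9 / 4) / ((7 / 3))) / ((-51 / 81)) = -1.53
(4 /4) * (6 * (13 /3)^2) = 338 /3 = 112.67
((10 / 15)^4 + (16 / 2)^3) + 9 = 42217 / 81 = 521.20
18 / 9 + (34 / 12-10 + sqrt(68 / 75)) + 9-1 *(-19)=2 *sqrt(51) / 15 + 137 / 6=23.79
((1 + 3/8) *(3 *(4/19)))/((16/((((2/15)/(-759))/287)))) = -1/30100560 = -0.00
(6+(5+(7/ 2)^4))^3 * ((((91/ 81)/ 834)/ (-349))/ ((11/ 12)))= -57679419889/ 3278567424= -17.59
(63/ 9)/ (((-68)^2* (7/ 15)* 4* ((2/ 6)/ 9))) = 405/ 18496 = 0.02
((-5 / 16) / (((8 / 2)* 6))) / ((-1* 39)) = 5 / 14976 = 0.00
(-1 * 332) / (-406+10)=83 / 99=0.84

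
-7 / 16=-0.44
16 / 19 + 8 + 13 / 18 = 3271 / 342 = 9.56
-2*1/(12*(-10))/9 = 0.00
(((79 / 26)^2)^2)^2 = 1517108809906561 / 208827064576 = 7264.91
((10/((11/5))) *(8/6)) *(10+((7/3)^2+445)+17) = 2893.60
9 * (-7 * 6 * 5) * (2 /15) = -252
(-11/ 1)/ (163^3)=-11/ 4330747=-0.00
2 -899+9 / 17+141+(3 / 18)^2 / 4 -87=-2062351 / 2448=-842.46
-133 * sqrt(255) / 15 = -141.59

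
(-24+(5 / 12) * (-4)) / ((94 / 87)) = -2233 / 94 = -23.76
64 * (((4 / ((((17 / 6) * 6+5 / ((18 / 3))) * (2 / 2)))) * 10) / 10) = 1536 / 107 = 14.36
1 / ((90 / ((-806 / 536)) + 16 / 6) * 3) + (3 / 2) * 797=82651685 / 69136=1195.49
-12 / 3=-4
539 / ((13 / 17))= 9163 / 13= 704.85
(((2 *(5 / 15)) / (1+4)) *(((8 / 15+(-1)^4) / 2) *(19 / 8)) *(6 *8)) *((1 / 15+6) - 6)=874 / 1125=0.78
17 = 17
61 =61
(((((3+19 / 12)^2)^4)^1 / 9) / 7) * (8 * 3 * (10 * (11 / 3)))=4605366583984375 / 1693052928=2720155.12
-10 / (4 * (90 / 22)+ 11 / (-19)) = -2090 / 3299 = -0.63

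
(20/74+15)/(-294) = -565/10878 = -0.05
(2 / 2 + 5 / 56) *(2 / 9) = 61 / 252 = 0.24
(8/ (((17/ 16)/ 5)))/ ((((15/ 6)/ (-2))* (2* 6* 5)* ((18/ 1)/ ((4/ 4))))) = -64/ 2295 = -0.03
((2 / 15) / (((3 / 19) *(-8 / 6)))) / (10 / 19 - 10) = 361 / 5400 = 0.07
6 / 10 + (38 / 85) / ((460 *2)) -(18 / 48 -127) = 127.23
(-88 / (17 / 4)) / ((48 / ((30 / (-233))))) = 220 / 3961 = 0.06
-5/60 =-1/12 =-0.08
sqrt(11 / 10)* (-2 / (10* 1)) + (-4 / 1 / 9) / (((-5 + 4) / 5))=20 / 9-sqrt(110) / 50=2.01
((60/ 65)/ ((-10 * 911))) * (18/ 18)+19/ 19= 1.00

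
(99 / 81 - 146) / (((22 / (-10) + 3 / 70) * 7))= 13030 / 1359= 9.59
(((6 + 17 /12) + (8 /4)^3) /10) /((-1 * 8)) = -37 /192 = -0.19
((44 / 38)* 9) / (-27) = -22 / 57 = -0.39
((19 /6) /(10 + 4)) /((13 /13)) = 19 /84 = 0.23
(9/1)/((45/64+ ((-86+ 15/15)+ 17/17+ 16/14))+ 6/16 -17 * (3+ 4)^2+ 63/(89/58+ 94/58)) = -81984/8151139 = -0.01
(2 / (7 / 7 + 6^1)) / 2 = 1 / 7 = 0.14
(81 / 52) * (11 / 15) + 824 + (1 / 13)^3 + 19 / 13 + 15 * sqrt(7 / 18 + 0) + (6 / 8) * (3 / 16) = 836.10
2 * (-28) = -56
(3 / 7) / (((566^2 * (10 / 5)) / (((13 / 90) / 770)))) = 13 / 103603130400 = 0.00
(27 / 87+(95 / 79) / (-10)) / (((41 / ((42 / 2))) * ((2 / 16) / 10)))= 731640 / 93931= 7.79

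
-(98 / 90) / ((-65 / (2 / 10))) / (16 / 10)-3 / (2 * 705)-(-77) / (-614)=-42353659 / 337638600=-0.13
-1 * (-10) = 10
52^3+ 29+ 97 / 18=2531563 / 18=140642.39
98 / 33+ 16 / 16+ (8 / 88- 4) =2 / 33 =0.06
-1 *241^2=-58081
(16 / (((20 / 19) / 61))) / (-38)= -122 / 5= -24.40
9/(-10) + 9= 81/10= 8.10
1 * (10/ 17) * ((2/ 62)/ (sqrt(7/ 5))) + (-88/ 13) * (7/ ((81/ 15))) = -3080/ 351 + 10 * sqrt(35)/ 3689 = -8.76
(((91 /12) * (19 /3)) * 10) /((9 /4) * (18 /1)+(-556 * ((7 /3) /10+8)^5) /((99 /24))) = -3438703125 /36511365288653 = -0.00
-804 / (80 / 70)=-1407 / 2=-703.50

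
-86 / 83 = -1.04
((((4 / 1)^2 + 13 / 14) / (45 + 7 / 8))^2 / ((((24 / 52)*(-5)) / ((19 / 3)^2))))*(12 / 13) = -72096032 / 32998805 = -2.18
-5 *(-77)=385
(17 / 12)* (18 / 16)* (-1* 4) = -51 / 8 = -6.38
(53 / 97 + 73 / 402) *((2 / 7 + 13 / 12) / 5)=652901 / 3275496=0.20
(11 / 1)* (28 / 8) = 77 / 2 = 38.50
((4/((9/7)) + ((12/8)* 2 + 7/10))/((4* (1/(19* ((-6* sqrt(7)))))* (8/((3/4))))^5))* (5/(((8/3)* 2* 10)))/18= -162657218844981* sqrt(7)/687194767360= -626.24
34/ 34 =1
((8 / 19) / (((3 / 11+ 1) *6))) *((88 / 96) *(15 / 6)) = 605 / 4788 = 0.13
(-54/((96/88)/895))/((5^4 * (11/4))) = -3222/125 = -25.78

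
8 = 8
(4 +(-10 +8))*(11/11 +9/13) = 44/13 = 3.38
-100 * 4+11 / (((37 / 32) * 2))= -14624 / 37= -395.24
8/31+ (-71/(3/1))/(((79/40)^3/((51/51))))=-129031064/45852627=-2.81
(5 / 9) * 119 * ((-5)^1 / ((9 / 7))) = -20825 / 81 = -257.10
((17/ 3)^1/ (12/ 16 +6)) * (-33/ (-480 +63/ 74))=55352/ 957339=0.06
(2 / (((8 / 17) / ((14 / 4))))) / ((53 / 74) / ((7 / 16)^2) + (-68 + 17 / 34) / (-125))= 3.47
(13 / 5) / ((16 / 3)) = 39 / 80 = 0.49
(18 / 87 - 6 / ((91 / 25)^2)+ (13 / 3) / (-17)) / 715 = -6134201 / 8757033285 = -0.00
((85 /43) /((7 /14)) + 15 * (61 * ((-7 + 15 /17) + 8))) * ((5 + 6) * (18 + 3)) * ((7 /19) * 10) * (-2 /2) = -20405408100 /13889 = -1469177.63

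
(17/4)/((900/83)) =1411/3600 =0.39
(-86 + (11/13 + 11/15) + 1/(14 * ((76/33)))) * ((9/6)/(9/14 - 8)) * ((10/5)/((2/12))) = 52527399/254410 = 206.47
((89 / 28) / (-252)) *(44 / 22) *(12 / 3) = -0.10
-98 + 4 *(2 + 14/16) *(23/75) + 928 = 125029/150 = 833.53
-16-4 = -20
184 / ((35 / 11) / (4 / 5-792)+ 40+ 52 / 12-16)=24020832 / 3698335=6.50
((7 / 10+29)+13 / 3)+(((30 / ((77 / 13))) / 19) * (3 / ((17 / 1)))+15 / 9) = 8890647 / 248710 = 35.75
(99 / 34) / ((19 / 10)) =495 / 323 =1.53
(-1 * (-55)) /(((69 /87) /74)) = 118030 /23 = 5131.74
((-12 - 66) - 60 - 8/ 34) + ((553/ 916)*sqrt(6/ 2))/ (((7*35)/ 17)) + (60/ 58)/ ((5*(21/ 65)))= -474840/ 3451 + 1343*sqrt(3)/ 32060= -137.52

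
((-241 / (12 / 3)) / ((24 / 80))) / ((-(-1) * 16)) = -1205 / 96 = -12.55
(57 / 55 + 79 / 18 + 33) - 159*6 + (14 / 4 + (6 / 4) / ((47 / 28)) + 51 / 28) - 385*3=-1344765197 / 651420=-2064.36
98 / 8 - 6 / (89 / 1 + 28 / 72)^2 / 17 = 2156530097 / 176043908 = 12.25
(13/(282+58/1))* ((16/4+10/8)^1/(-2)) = -273/2720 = -0.10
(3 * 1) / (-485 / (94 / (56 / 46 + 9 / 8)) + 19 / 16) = -1081 / 3927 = -0.28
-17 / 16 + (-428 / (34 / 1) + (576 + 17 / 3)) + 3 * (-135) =163.02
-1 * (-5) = 5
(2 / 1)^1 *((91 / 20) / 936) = 7 / 720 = 0.01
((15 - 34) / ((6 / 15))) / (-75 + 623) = -95 / 1096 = -0.09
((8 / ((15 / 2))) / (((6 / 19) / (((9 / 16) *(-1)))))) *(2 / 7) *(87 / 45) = -551 / 525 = -1.05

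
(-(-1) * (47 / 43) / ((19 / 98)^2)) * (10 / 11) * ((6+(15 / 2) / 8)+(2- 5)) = 35546805 / 341506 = 104.09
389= 389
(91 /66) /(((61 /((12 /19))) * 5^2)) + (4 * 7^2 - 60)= 43346782 /318725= 136.00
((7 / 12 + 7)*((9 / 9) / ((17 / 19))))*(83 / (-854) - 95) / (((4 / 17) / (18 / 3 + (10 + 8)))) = -20059611 / 244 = -82211.52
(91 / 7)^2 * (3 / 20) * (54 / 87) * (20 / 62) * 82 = 374166 / 899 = 416.20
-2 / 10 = -1 / 5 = -0.20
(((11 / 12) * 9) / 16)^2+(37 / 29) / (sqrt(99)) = 37 * sqrt(11) / 957+1089 / 4096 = 0.39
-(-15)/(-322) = -15/322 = -0.05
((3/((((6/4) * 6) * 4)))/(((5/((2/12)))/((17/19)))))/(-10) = -0.00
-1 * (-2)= 2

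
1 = 1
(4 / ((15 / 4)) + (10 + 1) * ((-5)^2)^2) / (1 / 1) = 103141 / 15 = 6876.07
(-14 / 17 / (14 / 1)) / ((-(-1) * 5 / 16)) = -16 / 85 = -0.19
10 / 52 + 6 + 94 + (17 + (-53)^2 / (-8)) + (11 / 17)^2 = -7018497 / 30056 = -233.51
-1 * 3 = -3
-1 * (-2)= 2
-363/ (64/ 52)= -4719/ 16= -294.94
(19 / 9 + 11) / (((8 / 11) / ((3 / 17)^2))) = 649 / 1156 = 0.56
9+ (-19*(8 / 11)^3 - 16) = -19045 / 1331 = -14.31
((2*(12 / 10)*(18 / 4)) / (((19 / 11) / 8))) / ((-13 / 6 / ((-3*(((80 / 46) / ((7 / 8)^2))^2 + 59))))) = 6970432224096 / 1568609315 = 4443.70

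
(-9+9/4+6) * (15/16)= -45/64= -0.70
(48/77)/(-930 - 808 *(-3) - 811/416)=19968/47793361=0.00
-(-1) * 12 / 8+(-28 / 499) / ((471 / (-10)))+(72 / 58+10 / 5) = 64649215 / 13631682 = 4.74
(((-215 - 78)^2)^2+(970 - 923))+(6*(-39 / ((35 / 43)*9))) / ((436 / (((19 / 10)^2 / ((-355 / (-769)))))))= 1996288822788336569 / 270865000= 7370050847.43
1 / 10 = 0.10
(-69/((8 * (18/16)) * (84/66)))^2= 64009/1764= 36.29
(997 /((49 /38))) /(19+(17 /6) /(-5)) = 1136580 /27097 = 41.94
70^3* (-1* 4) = -1372000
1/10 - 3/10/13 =1/13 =0.08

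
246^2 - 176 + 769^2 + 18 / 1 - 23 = 651696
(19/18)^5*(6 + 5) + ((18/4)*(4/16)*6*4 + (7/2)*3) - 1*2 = 94316753/1889568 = 49.91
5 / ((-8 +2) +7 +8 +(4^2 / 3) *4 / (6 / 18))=5 / 73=0.07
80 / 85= 16 / 17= 0.94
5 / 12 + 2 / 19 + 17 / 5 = 4471 / 1140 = 3.92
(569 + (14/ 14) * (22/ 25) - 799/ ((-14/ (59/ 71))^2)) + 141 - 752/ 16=16328900517/ 24700900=661.07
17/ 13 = 1.31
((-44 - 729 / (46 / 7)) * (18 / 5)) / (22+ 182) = -21381 / 7820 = -2.73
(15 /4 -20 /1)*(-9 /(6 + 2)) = 585 /32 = 18.28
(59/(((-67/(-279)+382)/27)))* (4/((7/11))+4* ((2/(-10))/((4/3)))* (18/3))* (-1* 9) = -376002162/3732575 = -100.74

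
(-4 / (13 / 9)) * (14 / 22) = -252 / 143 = -1.76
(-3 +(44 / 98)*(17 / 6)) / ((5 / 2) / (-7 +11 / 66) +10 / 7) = -10414 / 6405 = -1.63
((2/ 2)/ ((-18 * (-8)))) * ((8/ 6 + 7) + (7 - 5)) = 31/ 432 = 0.07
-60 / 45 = -4 / 3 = -1.33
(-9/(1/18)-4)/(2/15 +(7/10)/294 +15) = -23240/2119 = -10.97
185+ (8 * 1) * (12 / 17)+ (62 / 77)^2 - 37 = 15551896 / 100793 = 154.30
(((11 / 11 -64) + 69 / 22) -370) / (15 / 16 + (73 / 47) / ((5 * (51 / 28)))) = -906737160 / 2337269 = -387.95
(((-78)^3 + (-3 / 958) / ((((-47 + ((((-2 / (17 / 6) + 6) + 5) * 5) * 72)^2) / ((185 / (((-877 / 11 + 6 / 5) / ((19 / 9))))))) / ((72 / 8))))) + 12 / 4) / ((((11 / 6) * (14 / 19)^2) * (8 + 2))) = -767264597473021697544723 / 16093644414212993320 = -47675.01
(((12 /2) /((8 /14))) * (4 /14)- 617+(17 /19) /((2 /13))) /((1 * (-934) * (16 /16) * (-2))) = -23111 /70984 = -0.33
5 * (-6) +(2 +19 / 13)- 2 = -371 / 13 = -28.54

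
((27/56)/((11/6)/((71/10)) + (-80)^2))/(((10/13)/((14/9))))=8307/54530200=0.00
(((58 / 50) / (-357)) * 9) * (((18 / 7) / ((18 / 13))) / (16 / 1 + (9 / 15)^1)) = -0.00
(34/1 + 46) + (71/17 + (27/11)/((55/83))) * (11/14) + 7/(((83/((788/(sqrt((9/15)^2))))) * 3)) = 601913222/4889115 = 123.11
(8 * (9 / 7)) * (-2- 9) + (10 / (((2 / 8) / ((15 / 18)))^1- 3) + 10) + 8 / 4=-19816 / 189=-104.85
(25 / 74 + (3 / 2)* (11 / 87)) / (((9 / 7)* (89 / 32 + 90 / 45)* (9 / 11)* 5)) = 1394624 / 66488445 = 0.02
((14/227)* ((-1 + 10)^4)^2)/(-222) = -100442349/8399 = -11958.85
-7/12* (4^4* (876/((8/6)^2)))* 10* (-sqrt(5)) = 735840* sqrt(5) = 1645388.26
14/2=7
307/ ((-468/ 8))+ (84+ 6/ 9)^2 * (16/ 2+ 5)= 93184.53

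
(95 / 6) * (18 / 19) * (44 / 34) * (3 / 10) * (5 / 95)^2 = 99 / 6137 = 0.02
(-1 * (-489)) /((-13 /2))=-75.23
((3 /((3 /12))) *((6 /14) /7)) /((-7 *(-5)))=36 /1715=0.02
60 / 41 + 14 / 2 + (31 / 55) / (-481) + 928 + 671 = 1743541959 / 1084655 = 1607.46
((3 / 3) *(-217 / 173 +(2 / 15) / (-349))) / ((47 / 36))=-13636092 / 14188595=-0.96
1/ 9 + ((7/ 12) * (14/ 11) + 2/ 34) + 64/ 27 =33149/ 10098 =3.28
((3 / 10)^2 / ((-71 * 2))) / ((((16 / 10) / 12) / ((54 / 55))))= -729 / 156200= -0.00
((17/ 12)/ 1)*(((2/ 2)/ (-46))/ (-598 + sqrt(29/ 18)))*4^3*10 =1360*sqrt(58)/ 148047389 + 212160/ 6436843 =0.03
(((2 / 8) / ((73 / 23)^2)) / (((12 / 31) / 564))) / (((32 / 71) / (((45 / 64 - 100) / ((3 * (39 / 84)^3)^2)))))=-40914511238884885 / 462997172898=-88368.81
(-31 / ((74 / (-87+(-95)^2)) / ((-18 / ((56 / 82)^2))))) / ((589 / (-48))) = -405669006 / 34447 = -11776.61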